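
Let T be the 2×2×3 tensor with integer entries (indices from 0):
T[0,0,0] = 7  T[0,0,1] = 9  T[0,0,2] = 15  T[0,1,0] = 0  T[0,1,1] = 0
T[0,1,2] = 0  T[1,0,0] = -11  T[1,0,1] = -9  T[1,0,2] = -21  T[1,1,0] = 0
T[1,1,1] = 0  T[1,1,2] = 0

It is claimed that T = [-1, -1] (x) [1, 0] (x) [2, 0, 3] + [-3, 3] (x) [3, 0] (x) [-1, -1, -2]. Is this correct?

Yes

Reconstruct entrywise from the claimed factors. For example, T[0,1,2] = 0 and Σₗ aₗ[0]bₗ[1]cₗ[2] = (-1)·(0)·(3) + (-3)·(0)·(-2) = 0; checking all 12 entries, every one matches. The claim holds.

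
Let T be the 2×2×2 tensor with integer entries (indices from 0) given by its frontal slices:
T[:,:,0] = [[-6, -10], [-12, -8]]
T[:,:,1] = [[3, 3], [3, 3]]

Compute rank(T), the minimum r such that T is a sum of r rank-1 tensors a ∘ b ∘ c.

2

Lower bound: the mode-3 unfolding of T (rows indexed by k, columns by (i,j) = (0,0), (0,1), (1,0), (1,1)) is [[-6, -10, -12, -8], [3, 3, 3, 3]].
There the 2×2 minor on rows k ∈ {0, 1}, columns (i,j) ∈ {(0,0), (0,1)} is det [[-6, -10], [3, 3]] = 12 ≠ 0, so this unfolding has rank ≥ 2; CP rank is at least every unfolding rank, so rank(T) ≥ 2. (Unfolding ranks only ever bound the CP rank from below — rank(T) can be strictly larger than all of them — so the matching upper bound has to come from an explicit 2-term decomposition.)
Upper bound — finding two terms. Write S_k = T[:,:,k] for the frontal slices: S₀ = [[-6, -10], [-12, -8]], S₁ = [[3, 3], [3, 3]].
If T = a₁ ∘ b₁ ∘ c₁ + a₂ ∘ b₂ ∘ c₂ then each S_k = c₁[k]·a₁b₁ᵀ + c₂[k]·a₂b₂ᵀ. S₀ and S₁ are linearly independent, so a₁b₁ᵀ and a₂b₂ᵀ must span the same plane of matrices: they are the rank-1 matrices of the form x·S₀ + y·S₁.
det(x·S₀ + y·S₁) is −72·x² + 24·xy = (-24)·(3·x − y)(x), vanishing at (x:y) = (1:3) and (0:1).
M₁ = S₀ + 3·S₁ = [[3, -1], [-3, 1]] = (1, -1)(3, -1)ᵀ and M₂ = S₁ = [[3, 3], [3, 3]] = 3·(1, 1)(1, 1)ᵀ, so take a₁ = (1, -1), b₁ = (3, -1), a₂ = (1, 1), b₂ = (1, 1).
Each slice is an integer combination of E₁ = a₁b₁ᵀ and E₂ = a₂b₂ᵀ: S₀ = E₁ − 9·E₂, S₁ = 3·E₂; reading off coefficients, c₁ = (1, 0) and c₂ = (-9, 3).
Hence T = (1, -1) ∘ (3, -1) ∘ (1, 0) + (1, 1) ∘ (1, 1) ∘ (-9, 3), so rank(T) ≤ 2.
These bounds meet, so rank(T) = 2.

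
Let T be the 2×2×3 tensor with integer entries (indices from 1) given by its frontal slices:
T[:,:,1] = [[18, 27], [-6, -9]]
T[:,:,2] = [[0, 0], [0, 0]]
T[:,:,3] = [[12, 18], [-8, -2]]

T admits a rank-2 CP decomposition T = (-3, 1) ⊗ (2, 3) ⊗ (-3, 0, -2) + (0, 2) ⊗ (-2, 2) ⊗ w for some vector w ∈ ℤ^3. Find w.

w = (0, 0, 1)

Subtract the known terms from T to get the rank-1 residual R = (0, 2) ⊗ (-2, 2) ⊗ w, so R[i,j,k] = a[i]·b[j]·w[k]. Pick indices with nonzero a[2]·b[1] = (2)·(-2) = -4. Only the fibre through (2,1,·) is needed: R[2,1,:] = T[2,1,:] − Σₗ aₗ[2]bₗ[1]cₗ = [-6, 0, -8] − (1)·(2)·(-3, 0, -2) = [0, 0, -4]. Then w[k] = R[2,1,k] / -4 for each k, giving w = [0, 0, -4] / -4 = (0, 0, 1).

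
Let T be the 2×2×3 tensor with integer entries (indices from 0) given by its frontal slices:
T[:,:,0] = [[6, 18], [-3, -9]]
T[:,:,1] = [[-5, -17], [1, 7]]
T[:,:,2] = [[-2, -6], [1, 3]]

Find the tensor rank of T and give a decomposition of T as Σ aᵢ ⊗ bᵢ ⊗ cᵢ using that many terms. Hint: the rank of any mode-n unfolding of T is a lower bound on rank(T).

rank(T) = 2

Lower bound: the mode-2 unfolding of T (rows indexed by j, columns by (i,k) = (0,0), (0,1), (0,2), (1,0), (1,1), (1,2)) is [[6, -5, -2, -3, 1, 1], [18, -17, -6, -9, 7, 3]].
There the 2×2 minor on rows j ∈ {0, 1}, columns (i,k) ∈ {(0,0), (0,1)} is det [[6, -5], [18, -17]] = -12 ≠ 0, so this unfolding has rank ≥ 2; CP rank is at least every unfolding rank, so rank(T) ≥ 2. (Flattening ranks never certify an upper bound on CP rank; for that we must actually write T with 2 rank-1 terms.)
Upper bound — finding two terms. Write S_k = T[:,:,k] for the frontal slices: S₀ = [[6, 18], [-3, -9]], S₁ = [[-5, -17], [1, 7]], S₂ = [[-2, -6], [1, 3]].
If T = a₁ ⊗ b₁ ⊗ c₁ + a₂ ⊗ b₂ ⊗ c₂ then each S_k = c₁[k]·a₁b₁ᵀ + c₂[k]·a₂b₂ᵀ. S₀ and S₁ are linearly independent, so a₁b₁ᵀ and a₂b₂ᵀ must span the same plane of matrices: they are the rank-1 matrices of the form x·S₀ + y·S₁.
det(x·S₀ + y·S₁) is 18·xy − 18·y² = 18·(x − y)(y), vanishing at (x:y) = (1:1) and (1:0).
M₁ = S₀ + S₁ = [[1, 1], [-2, -2]] = (1, -2)(1, 1)ᵀ and M₂ = S₀ = [[6, 18], [-3, -9]] = 3·(2, -1)(1, 3)ᵀ, so take a₁ = (1, -2), b₁ = (1, 1), a₂ = (2, -1), b₂ = (1, 3).
Each slice is an integer combination of E₁ = a₁b₁ᵀ and E₂ = a₂b₂ᵀ: S₀ = 3·E₂, S₁ = E₁ − 3·E₂, S₂ = −E₂; reading off coefficients, c₁ = (0, 1, 0) and c₂ = (3, -3, -1).
Hence T = (1, -2) ⊗ (1, 1) ⊗ (0, 1, 0) + (2, -1) ⊗ (1, 3) ⊗ (3, -3, -1), so rank(T) ≤ 2.
These bounds meet, so rank(T) = 2.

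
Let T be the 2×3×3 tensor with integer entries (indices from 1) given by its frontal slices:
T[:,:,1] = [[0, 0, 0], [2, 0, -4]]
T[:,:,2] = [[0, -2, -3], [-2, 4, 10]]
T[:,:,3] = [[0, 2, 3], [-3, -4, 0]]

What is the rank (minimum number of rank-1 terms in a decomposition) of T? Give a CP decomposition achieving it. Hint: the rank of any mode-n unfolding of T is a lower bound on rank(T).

Lower bound: the mode-3 unfolding of T (rows indexed by k, columns by (i,j) = (1,1), (1,2), (1,3), (2,1), (2,2), (2,3)) is [[0, 0, 0, 2, 0, -4], [0, -2, -3, -2, 4, 10], [0, 2, 3, -3, -4, 0]].
There the 2×2 minor on rows k ∈ {1, 2}, columns (i,j) ∈ {(1,2), (2,1)} is det [[0, 2], [-2, -2]] = 4 ≠ 0, so this unfolding has rank ≥ 2; CP rank is at least every unfolding rank, so rank(T) ≥ 2. (Flattening ranks never certify an upper bound on CP rank; for that we must actually write T with 2 rank-1 terms.)
Upper bound — finding two terms. Write S_k = T[:,:,k] for the frontal slices: S₁ = [[0, 0, 0], [2, 0, -4]], S₂ = [[0, -2, -3], [-2, 4, 10]], S₃ = [[0, 2, 3], [-3, -4, 0]].
If T = a₁ ⊗ b₁ ⊗ c₁ + a₂ ⊗ b₂ ⊗ c₂ then each S_k = c₁[k]·a₁b₁ᵀ + c₂[k]·a₂b₂ᵀ. S₁ and S₂ are linearly independent, so a₁b₁ᵀ and a₂b₂ᵀ must span the same plane of matrices: they are the rank-1 matrices of the form x·S₁ + y·S₂.
The 2×2 minor of x·S₁ + y·S₂ on rows {1,2}, columns {1,2} is 4·xy − 4·y² = 4·(x − y)(y), vanishing at (x:y) = (1:1) and (1:0).
M₁ = S₁ + S₂ = [[0, -2, -3], [0, 4, 6]] = −[1, -2][0, 2, 3]ᵀ and M₂ = S₁ = [[0, 0, 0], [2, 0, -4]] = 2·[0, 1][1, 0, -2]ᵀ, so take a₁ = [1, -2], b₁ = [0, 2, 3], a₂ = [0, 1], b₂ = [1, 0, -2].
Each slice is an integer combination of E₁ = a₁b₁ᵀ and E₂ = a₂b₂ᵀ: S₁ = 2·E₂, S₂ = −E₁ − 2·E₂, S₃ = E₁ − 3·E₂; reading off coefficients, c₁ = [0, -1, 1] and c₂ = [2, -2, -3].
Hence T = [1, -2] ⊗ [0, 2, 3] ⊗ [0, -1, 1] + [0, 1] ⊗ [1, 0, -2] ⊗ [2, -2, -3], so rank(T) ≤ 2.
These bounds meet, so rank(T) = 2.
Check entry T[1,1,1] = 0: (1)·(0)·(0) + (0)·(1)·(2) = 0.

rank(T) = 2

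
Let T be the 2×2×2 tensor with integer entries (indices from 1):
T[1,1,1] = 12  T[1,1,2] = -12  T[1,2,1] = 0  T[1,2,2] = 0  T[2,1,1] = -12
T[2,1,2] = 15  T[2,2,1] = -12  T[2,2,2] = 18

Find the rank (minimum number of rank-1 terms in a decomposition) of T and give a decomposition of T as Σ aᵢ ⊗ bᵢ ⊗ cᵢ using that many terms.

Lower bound: in the mode-1 unfolding of T (rows indexed by i, columns by (j,k)) the 2×2 minor on rows i ∈ {1, 2}, columns (j,k) ∈ {(1,1), (1,2)} is det [[12, -12], [-12, 15]] = 36 ≠ 0, so that unfolding has rank ≥ 2 and hence rank(T) ≥ 2 (CP rank is at least every unfolding rank, though it can be larger).
Upper bound: with S_k = T[:,:,k], the two rank-1 terms a₁b₁ᵀ, a₂b₂ᵀ are the rank-1 members of the pencil x·S₁ + y·S₂.
det(x·S₁ + y·S₂) is −144·x² + 360·xy − 216·y² = (-72)·(2·x − 3·y)(x − y), vanishing at (x:y) = (3:2) and (1:1).
M₁ = 3·S₁ + 2·S₂ = [[12, 0], [-6, 0]] = 6·(2, -1)(1, 0)ᵀ and M₂ = S₁ + S₂ = [[0, 0], [3, 6]] = 3·(0, 1)(1, 2)ᵀ, so take a₁ = (2, -1), b₁ = (1, 0), a₂ = (0, 1), b₂ = (1, 2).
Each slice is an integer combination of E₁ = a₁b₁ᵀ and E₂ = a₂b₂ᵀ: S₁ = 6·E₁ − 6·E₂, S₂ = −6·E₁ + 9·E₂; reading off coefficients, c₁ = (6, -6) and c₂ = (-6, 9).
Hence T = (2, -1) ⊗ (1, 0) ⊗ (6, -6) + (0, 1) ⊗ (1, 2) ⊗ (-6, 9), so rank(T) ≤ 2.
These bounds meet, so rank(T) = 2.

rank(T) = 2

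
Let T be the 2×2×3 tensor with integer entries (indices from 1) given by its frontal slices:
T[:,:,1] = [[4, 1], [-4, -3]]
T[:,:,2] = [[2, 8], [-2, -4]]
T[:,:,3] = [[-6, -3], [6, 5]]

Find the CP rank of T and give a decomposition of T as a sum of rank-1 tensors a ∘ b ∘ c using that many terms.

rank(T) = 2

Lower bound: the mode-2 unfolding of T (rows indexed by j, columns by (i,k) = (1,1), (1,2), (1,3), (2,1), (2,2), (2,3)) is [[4, 2, -6, -4, -2, 6], [1, 8, -3, -3, -4, 5]].
There the 2×2 minor on rows j ∈ {1, 2}, columns (i,k) ∈ {(1,1), (1,2)} is det [[4, 2], [1, 8]] = 30 ≠ 0, so this unfolding has rank ≥ 2; CP rank is at least every unfolding rank, so rank(T) ≥ 2. (Flattening ranks never certify an upper bound on CP rank; for that we must actually write T with 2 rank-1 terms.)
Upper bound — finding two terms. Write S_k = T[:,:,k] for the frontal slices: S₁ = [[4, 1], [-4, -3]], S₂ = [[2, 8], [-2, -4]], S₃ = [[-6, -3], [6, 5]].
If T = a₁ ∘ b₁ ∘ c₁ + a₂ ∘ b₂ ∘ c₂ then each S_k = c₁[k]·a₁b₁ᵀ + c₂[k]·a₂b₂ᵀ. S₁ and S₂ are linearly independent, so a₁b₁ᵀ and a₂b₂ᵀ must span the same plane of matrices: they are the rank-1 matrices of the form x·S₁ + y·S₂.
det(x·S₁ + y·S₂) is −8·x² + 12·xy + 8·y² = (-4)·(x − 2·y)(2·x + y), vanishing at (x:y) = (2:1) and (1:-2).
M₁ = 2·S₁ + S₂ = [[10, 10], [-10, -10]] = 10·[1, -1][1, 1]ᵀ and M₂ = S₁ − 2·S₂ = [[0, -15], [0, 5]] = (-5)·[3, -1][0, 1]ᵀ, so take a₁ = [1, -1], b₁ = [1, 1], a₂ = [3, -1], b₂ = [0, 1].
Each slice is an integer combination of E₁ = a₁b₁ᵀ and E₂ = a₂b₂ᵀ: S₁ = 4·E₁ − E₂, S₂ = 2·E₁ + 2·E₂, S₃ = −6·E₁ + E₂; reading off coefficients, c₁ = [4, 2, -6] and c₂ = [-1, 2, 1].
Hence T = [1, -1] ∘ [1, 1] ∘ [4, 2, -6] + [3, -1] ∘ [0, 1] ∘ [-1, 2, 1], so rank(T) ≤ 2.
These bounds meet, so rank(T) = 2.
Check entry T[2,1,1] = -4: (-1)·(1)·(4) + (-1)·(0)·(-1) = -4.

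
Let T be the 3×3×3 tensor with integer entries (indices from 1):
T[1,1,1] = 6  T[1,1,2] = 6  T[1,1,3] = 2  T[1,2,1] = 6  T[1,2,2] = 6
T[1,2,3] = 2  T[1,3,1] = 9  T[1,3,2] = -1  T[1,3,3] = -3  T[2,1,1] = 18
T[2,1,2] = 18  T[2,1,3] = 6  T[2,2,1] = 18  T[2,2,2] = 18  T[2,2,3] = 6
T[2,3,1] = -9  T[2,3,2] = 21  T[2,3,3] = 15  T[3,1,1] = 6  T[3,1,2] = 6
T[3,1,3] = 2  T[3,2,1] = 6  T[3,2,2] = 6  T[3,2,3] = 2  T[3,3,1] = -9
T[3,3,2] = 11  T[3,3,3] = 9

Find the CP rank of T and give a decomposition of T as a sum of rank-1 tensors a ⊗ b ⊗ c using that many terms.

rank(T) = 2

Lower bound: the mode-3 unfolding of T (rows indexed by k, columns by (i,j) = (1,1), (1,2), (1,3), (2,1), (2,2), (2,3), (3,1), (3,2), (3,3)) is [[6, 6, 9, 18, 18, -9, 6, 6, -9], [6, 6, -1, 18, 18, 21, 6, 6, 11], [2, 2, -3, 6, 6, 15, 2, 2, 9]].
There the 2×2 minor on rows k ∈ {1, 2}, columns (i,j) ∈ {(1,1), (1,3)} is det [[6, 9], [6, -1]] = -60 ≠ 0, so this unfolding has rank ≥ 2; CP rank is at least every unfolding rank, so rank(T) ≥ 2. (This is only a lower bound: in general the CP rank may exceed every unfolding rank, so we still need to exhibit 2 rank-1 terms summing to T.)
Upper bound — finding two terms. Write S_k = T[:,:,k] for the frontal slices: S₁ = [[6, 6, 9], [18, 18, -9], [6, 6, -9]], S₂ = [[6, 6, -1], [18, 18, 21], [6, 6, 11]], S₃ = [[2, 2, -3], [6, 6, 15], [2, 2, 9]].
If T = a₁ ⊗ b₁ ⊗ c₁ + a₂ ⊗ b₂ ⊗ c₂ then each S_k = c₁[k]·a₁b₁ᵀ + c₂[k]·a₂b₂ᵀ. S₁ and S₂ are linearly independent, so a₁b₁ᵀ and a₂b₂ᵀ must span the same plane of matrices: they are the rank-1 matrices of the form x·S₁ + y·S₂.
The 2×2 minor of x·S₁ + y·S₂ on rows {1,2}, columns {1,3} is −216·x² − 72·xy + 144·y² = (-72)·(3·x − 2·y)(x + y), vanishing at (x:y) = (2:3) and (1:-1).
M₁ = 2·S₁ + 3·S₂ = [[30, 30, 15], [90, 90, 45], [30, 30, 15]] = 15·[1, 3, 1][2, 2, 1]ᵀ and M₂ = S₁ − S₂ = [[0, 0, 10], [0, 0, -30], [0, 0, -20]] = 10·[1, -3, -2][0, 0, 1]ᵀ, so take a₁ = [1, 3, 1], b₁ = [2, 2, 1], a₂ = [1, -3, -2], b₂ = [0, 0, 1].
Each slice is an integer combination of E₁ = a₁b₁ᵀ and E₂ = a₂b₂ᵀ: S₁ = 3·E₁ + 6·E₂, S₂ = 3·E₁ − 4·E₂, S₃ = E₁ − 4·E₂; reading off coefficients, c₁ = [3, 3, 1] and c₂ = [6, -4, -4].
Hence T = [1, 3, 1] ⊗ [2, 2, 1] ⊗ [3, 3, 1] + [1, -3, -2] ⊗ [0, 0, 1] ⊗ [6, -4, -4], so rank(T) ≤ 2.
These bounds meet, so rank(T) = 2.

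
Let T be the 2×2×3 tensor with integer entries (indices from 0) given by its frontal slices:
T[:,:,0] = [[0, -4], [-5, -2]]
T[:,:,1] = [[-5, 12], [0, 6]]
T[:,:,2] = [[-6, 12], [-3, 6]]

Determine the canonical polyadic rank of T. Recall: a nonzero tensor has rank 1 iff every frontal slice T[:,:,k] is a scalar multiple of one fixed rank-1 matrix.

Lower bound: the mode-3 unfolding of T (rows indexed by k, columns by (i,j) = (0,0), (0,1), (1,0), (1,1)) is [[0, -4, -5, -2], [-5, 12, 0, 6], [-6, 12, -3, 6]].
There the 2×2 minor on rows k ∈ {0, 1}, columns (i,j) ∈ {(0,0), (0,1)} is det [[0, -4], [-5, 12]] = -20 ≠ 0, so this unfolding has rank ≥ 2; CP rank is at least every unfolding rank, so rank(T) ≥ 2. (Unfolding ranks only ever bound the CP rank from below — rank(T) can be strictly larger than all of them — so the matching upper bound has to come from an explicit 2-term decomposition.)
Upper bound — finding two terms. Write S_k = T[:,:,k] for the frontal slices: S₀ = [[0, -4], [-5, -2]], S₁ = [[-5, 12], [0, 6]], S₂ = [[-6, 12], [-3, 6]].
If T = a₁ ⊗ b₁ ⊗ c₁ + a₂ ⊗ b₂ ⊗ c₂ then each S_k = c₁[k]·a₁b₁ᵀ + c₂[k]·a₂b₂ᵀ. S₀ and S₁ are linearly independent, so a₁b₁ᵀ and a₂b₂ᵀ must span the same plane of matrices: they are the rank-1 matrices of the form x·S₀ + y·S₁.
det(x·S₀ + y·S₁) is −20·x² + 70·xy − 30·y² = (-10)·(x − 3·y)(2·x − y), vanishing at (x:y) = (3:1) and (1:2).
M₁ = 3·S₀ + S₁ = [[-5, 0], [-15, 0]] = (-5)·(1, 3)(1, 0)ᵀ and M₂ = S₀ + 2·S₁ = [[-10, 20], [-5, 10]] = (-5)·(2, 1)(1, -2)ᵀ, so take a₁ = (1, 3), b₁ = (1, 0), a₂ = (2, 1), b₂ = (1, -2).
Each slice is an integer combination of E₁ = a₁b₁ᵀ and E₂ = a₂b₂ᵀ: S₀ = −2·E₁ + E₂, S₁ = E₁ − 3·E₂, S₂ = −3·E₂; reading off coefficients, c₁ = (-2, 1, 0) and c₂ = (1, -3, -3).
Hence T = (1, 3) ⊗ (1, 0) ⊗ (-2, 1, 0) + (2, 1) ⊗ (1, -2) ⊗ (1, -3, -3), so rank(T) ≤ 2.
These bounds meet, so rank(T) = 2.

2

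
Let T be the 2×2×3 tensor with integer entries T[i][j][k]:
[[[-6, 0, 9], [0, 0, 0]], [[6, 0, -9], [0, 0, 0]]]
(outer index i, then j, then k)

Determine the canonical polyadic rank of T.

Lower bound: T ≠ 0 (e.g. T[0,0,0] = -6), so rank(T) ≥ 1.
Upper bound: if T = a ∘ b ∘ c then every fibre of T is a multiple of the corresponding factor, so read the factors off the fibres through the nonzero entry T[0,0,0] = -6.
The mode-1 fibre T[:,0,0] = [-6, 6] gives a = [1, -1] (primitive direction); the mode-2 fibre T[0,:,0] = [-6, 0] gives b = [1, 0]; then c[k] = T[0,0,k] / (a[0]·b[0]) = [-6, 0, 9] / 1 = [-6, 0, 9].
Expanding [1, -1] ∘ [1, 0] ∘ [-6, 0, 9] reproduces all 12 entries of T, so T = [1, -1] ∘ [1, 0] ∘ [-6, 0, 9] and rank(T) ≤ 1.
These bounds meet, so rank(T) = 1.
Check entry T[1,0,2] = -9: (-1)·(1)·(9) = -9.

1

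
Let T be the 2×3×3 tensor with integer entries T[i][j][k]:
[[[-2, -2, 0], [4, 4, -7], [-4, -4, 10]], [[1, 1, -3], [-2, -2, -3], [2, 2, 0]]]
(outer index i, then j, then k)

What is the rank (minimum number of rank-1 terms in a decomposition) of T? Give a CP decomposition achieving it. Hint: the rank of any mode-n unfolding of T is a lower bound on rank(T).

rank(T) = 3

Lower bound: in the mode-2 unfolding of T (rows indexed by j, columns by (i,k)) the 3×3 minor on rows j ∈ {0, 1, 2}, columns (i,k) ∈ {(0,0), (0,2), (1,2)} is det [[-2, 0, -3], [4, -7, -3], [-4, 10, 0]] = -96 ≠ 0, so that unfolding has rank ≥ 3 and hence rank(T) ≥ 3 (CP rank is at least every unfolding rank, though it can be larger).
Upper bound: T is a sum of 3 rank-1 terms, T = [1, -1] ⊗ [0, 1, 2] ⊗ [0, 0, 1] + [1, 1] ⊗ [1, 2, -2] ⊗ [0, 0, -2] + [2, -1] ⊗ [1, -2, 2] ⊗ [-1, -1, 1] (one valid choice — decompositions are not unique — normalised so each a, b is primitive with positive first nonzero entry; check it by expanding all entries), so rank(T) ≤ 3.
These bounds meet, so rank(T) = 3.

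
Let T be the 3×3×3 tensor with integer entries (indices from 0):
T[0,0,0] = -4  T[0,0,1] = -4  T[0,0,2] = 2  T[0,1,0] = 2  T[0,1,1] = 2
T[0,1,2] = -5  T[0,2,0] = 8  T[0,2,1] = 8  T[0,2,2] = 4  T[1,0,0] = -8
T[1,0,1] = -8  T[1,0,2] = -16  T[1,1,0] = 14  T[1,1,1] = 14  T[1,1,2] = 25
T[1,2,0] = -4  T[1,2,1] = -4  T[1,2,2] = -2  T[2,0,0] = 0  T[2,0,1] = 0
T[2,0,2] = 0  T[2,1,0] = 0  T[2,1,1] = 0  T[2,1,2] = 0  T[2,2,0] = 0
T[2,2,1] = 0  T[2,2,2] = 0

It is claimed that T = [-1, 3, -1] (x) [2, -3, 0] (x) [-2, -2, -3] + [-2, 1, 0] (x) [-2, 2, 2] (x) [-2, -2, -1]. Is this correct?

Reconstruct entry (2,0,0) from the claimed factors: Σₗ aₗ[2]bₗ[0]cₗ[0] = (-1)·(2)·(-2) + (0)·(-2)·(-2) = 4, but T[2,0,0] = 0. The claim is false.

No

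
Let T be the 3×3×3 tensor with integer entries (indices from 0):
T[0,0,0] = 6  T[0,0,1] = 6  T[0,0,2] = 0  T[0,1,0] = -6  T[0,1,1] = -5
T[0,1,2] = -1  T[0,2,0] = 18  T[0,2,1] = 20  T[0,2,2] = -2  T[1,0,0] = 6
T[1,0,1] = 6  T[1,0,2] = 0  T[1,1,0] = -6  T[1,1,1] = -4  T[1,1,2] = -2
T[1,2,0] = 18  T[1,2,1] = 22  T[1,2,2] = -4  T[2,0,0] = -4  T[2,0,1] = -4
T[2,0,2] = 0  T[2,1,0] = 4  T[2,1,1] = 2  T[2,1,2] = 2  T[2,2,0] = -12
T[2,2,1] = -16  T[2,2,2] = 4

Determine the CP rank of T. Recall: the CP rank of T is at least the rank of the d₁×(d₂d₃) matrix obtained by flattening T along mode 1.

2

Lower bound: the mode-1 unfolding of T (rows indexed by i, columns by (j,k) = (0,0), (0,1), (0,2), (1,0), (1,1), (1,2), (2,0), (2,1), (2,2)) is [[6, 6, 0, -6, -5, -1, 18, 20, -2], [6, 6, 0, -6, -4, -2, 18, 22, -4], [-4, -4, 0, 4, 2, 2, -12, -16, 4]].
There the 2×2 minor on rows i ∈ {0, 1}, columns (j,k) ∈ {(0,0), (1,1)} is det [[6, -5], [6, -4]] = 6 ≠ 0, so this unfolding has rank ≥ 2; CP rank is at least every unfolding rank, so rank(T) ≥ 2. (This is only a lower bound: in general the CP rank may exceed every unfolding rank, so we still need to exhibit 2 rank-1 terms summing to T.)
Upper bound — finding two terms. Write S_k = T[:,:,k] for the frontal slices: S₀ = [[6, -6, 18], [6, -6, 18], [-4, 4, -12]], S₁ = [[6, -5, 20], [6, -4, 22], [-4, 2, -16]], S₂ = [[0, -1, -2], [0, -2, -4], [0, 2, 4]].
If T = a₁ ⊗ b₁ ⊗ c₁ + a₂ ⊗ b₂ ⊗ c₂ then each S_k = c₁[k]·a₁b₁ᵀ + c₂[k]·a₂b₂ᵀ. S₀ and S₁ are linearly independent, so a₁b₁ᵀ and a₂b₂ᵀ must span the same plane of matrices: they are the rank-1 matrices of the form x·S₀ + y·S₁.
The 2×2 minor of x·S₀ + y·S₁ on rows {0,1}, columns {0,1} is 6·xy + 6·y² = 6·(y)(x + y), vanishing at (x:y) = (1:0) and (1:-1).
M₁ = S₀ = [[6, -6, 18], [6, -6, 18], [-4, 4, -12]] = 2·[3, 3, -2][1, -1, 3]ᵀ and M₂ = S₀ − S₁ = [[0, -1, -2], [0, -2, -4], [0, 2, 4]] = −[1, 2, -2][0, 1, 2]ᵀ, so take a₁ = [3, 3, -2], b₁ = [1, -1, 3], a₂ = [1, 2, -2], b₂ = [0, 1, 2].
Each slice is an integer combination of E₁ = a₁b₁ᵀ and E₂ = a₂b₂ᵀ: S₀ = 2·E₁, S₁ = 2·E₁ + E₂, S₂ = −E₂; reading off coefficients, c₁ = [2, 2, 0] and c₂ = [0, 1, -1].
Hence T = [3, 3, -2] ⊗ [1, -1, 3] ⊗ [2, 2, 0] + [1, 2, -2] ⊗ [0, 1, 2] ⊗ [0, 1, -1], so rank(T) ≤ 2.
These bounds meet, so rank(T) = 2.
Check entry T[1,0,1] = 6: (3)·(1)·(2) + (2)·(0)·(1) = 6.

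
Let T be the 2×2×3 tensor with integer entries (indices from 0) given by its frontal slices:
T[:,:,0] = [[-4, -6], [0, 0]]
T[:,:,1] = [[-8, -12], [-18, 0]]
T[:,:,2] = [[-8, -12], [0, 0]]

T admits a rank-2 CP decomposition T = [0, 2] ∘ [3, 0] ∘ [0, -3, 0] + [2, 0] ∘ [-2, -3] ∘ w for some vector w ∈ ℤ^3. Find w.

w = [1, 2, 2]

Subtract the known terms from T to get the rank-1 residual R = [2, 0] ∘ [-2, -3] ∘ w, so R[i,j,k] = a[i]·b[j]·w[k]. Pick indices with nonzero a[0]·b[0] = (2)·(-2) = -4. Only the fibre through (0,0,·) is needed: R[0,0,:] = T[0,0,:] − Σₗ aₗ[0]bₗ[0]cₗ = [-4, -8, -8] − (0)·(3)·[0, -3, 0] = [-4, -8, -8]. Then w[k] = R[0,0,k] / -4 for each k, giving w = [-4, -8, -8] / -4 = [1, 2, 2].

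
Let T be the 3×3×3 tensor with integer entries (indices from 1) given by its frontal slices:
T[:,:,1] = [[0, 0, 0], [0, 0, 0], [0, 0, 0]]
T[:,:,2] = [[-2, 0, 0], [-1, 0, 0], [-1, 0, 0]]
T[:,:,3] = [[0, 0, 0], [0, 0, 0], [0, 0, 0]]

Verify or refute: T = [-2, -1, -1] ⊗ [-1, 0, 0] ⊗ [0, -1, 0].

Yes

Reconstruct entrywise from the claimed factors. For example, T[3,1,2] = -1 and Σₗ aₗ[3]bₗ[1]cₗ[2] = (-1)·(-1)·(-1) = -1; checking all 27 entries, every one matches. The claim holds.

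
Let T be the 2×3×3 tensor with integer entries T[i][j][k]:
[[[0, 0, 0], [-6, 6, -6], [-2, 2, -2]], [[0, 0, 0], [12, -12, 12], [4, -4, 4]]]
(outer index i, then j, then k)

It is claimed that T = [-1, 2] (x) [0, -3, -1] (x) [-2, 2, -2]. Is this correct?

Yes

Reconstruct entrywise from the claimed factors. For example, T[0,2,0] = -2 and Σₗ aₗ[0]bₗ[2]cₗ[0] = (-1)·(-1)·(-2) = -2; checking all 18 entries, every one matches. The claim holds.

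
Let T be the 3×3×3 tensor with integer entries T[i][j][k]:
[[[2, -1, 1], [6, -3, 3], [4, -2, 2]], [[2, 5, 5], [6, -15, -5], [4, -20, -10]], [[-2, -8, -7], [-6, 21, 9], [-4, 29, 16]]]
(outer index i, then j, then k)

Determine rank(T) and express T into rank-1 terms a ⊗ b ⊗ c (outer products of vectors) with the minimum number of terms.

rank(T) = 2

Lower bound: in the mode-3 unfolding of T (rows indexed by k, columns by (i,j)) the 2×2 minor on rows k ∈ {0, 1}, columns (i,j) ∈ {(0,0), (1,0)} is det [[2, 2], [-1, 5]] = 12 ≠ 0, so that unfolding has rank ≥ 2 and hence rank(T) ≥ 2 (CP rank is at least every unfolding rank, though it can be larger).
Upper bound: with S_k = T[:,:,k], the two rank-1 terms a₁b₁ᵀ, a₂b₂ᵀ are the rank-1 members of the pencil x·S₀ + y·S₁.
The 2×2 minor of x·S₀ + y·S₁ on rows {0,1}, columns {0,1} is −60·xy + 30·y² = (-30)·(2·x − y)(y), vanishing at (x:y) = (1:2) and (1:0).
M₁ = S₀ + 2·S₁ = [[0, 0, 0], [12, -24, -36], [-18, 36, 54]] = 6·[0, 2, -3][1, -2, -3]ᵀ and M₂ = S₀ = [[2, 6, 4], [2, 6, 4], [-2, -6, -4]] = 2·[1, 1, -1][1, 3, 2]ᵀ, so take a₁ = [0, 2, -3], b₁ = [1, -2, -3], a₂ = [1, 1, -1], b₂ = [1, 3, 2].
Each slice is an integer combination of E₁ = a₁b₁ᵀ and E₂ = a₂b₂ᵀ: S₀ = 2·E₂, S₁ = 3·E₁ − E₂, S₂ = 2·E₁ + E₂; reading off coefficients, c₁ = [0, 3, 2] and c₂ = [2, -1, 1].
Hence T = [0, 2, -3] ⊗ [1, -2, -3] ⊗ [0, 3, 2] + [1, 1, -1] ⊗ [1, 3, 2] ⊗ [2, -1, 1], so rank(T) ≤ 2.
These bounds meet, so rank(T) = 2.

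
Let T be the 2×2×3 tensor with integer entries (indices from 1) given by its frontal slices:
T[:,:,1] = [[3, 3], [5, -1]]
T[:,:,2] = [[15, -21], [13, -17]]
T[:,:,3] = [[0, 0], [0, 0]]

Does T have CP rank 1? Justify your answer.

No

The mode-1 unfolding of T (rows indexed by i, columns by (j,k) = (1,1), (1,2), (1,3), (2,1), (2,2), (2,3)) is [[3, 15, 0, 3, -21, 0], [5, 13, 0, -1, -17, 0]].
There the 2×2 minor on rows i ∈ {1, 2}, columns (j,k) ∈ {(1,1), (1,2)} is det [[3, 15], [5, 13]] = -36 ≠ 0, so this unfolding has rank ≥ 2; CP rank is at least every unfolding rank, so rank(T) ≥ 2.
In particular rank(T) ≥ 2 > 1, so T is not rank-1.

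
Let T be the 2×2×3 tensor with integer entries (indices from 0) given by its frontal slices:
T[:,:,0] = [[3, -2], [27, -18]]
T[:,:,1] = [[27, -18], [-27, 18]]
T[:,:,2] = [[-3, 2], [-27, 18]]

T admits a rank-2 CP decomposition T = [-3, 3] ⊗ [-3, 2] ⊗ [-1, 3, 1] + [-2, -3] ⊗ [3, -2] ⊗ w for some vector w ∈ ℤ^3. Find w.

Subtract the known terms from T to get the rank-1 residual R = [-2, -3] ⊗ [3, -2] ⊗ w, so R[i,j,k] = a[i]·b[j]·w[k]. Pick indices with nonzero a[0]·b[0] = (-2)·(3) = -6. Only the fibre through (0,0,·) is needed: R[0,0,:] = T[0,0,:] − Σₗ aₗ[0]bₗ[0]cₗ = [3, 27, -3] − (-3)·(-3)·[-1, 3, 1] = [12, 0, -12]. Then w[k] = R[0,0,k] / -6 for each k, giving w = [12, 0, -12] / -6 = [-2, 0, 2].

w = [-2, 0, 2]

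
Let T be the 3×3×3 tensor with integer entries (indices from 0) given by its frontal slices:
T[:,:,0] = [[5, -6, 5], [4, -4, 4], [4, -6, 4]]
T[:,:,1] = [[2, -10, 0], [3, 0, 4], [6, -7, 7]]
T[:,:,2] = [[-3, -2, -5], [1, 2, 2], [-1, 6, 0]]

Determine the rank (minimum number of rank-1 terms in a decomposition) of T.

Lower bound: the mode-2 unfolding of T (rows indexed by j, columns by (i,k) = (0,0), (0,1), (0,2), (1,0), (1,1), (1,2), (2,0), (2,1), (2,2)) is [[5, 2, -3, 4, 3, 1, 4, 6, -1], [-6, -10, -2, -4, 0, 2, -6, -7, 6], [5, 0, -5, 4, 4, 2, 4, 7, 0]].
There the 3×3 minor on rows j ∈ {0, 1, 2}, columns (i,k) ∈ {(0,0), (0,1), (0,2)} is det [[5, 2, -3], [-6, -10, -2], [5, 0, -5]] = 20 ≠ 0, so this unfolding has rank ≥ 3; CP rank is at least every unfolding rank, so rank(T) ≥ 3. (Flattening ranks never certify an upper bound on CP rank; for that we must actually write T with 3 rank-1 terms.)
Upper bound: T is a sum of 3 rank-1 terms, T = [1, 0, 2] (x) [1, -2, 1] (x) [1, 2, -1] + [2, -1, -1] (x) [1, 2, 2] (x) [0, -1, -1] + [2, 2, 1] (x) [1, -1, 1] (x) [2, 1, 0] (written with every a and b primitive with positive leading entry and the scale carried by c; CP decompositions are not unique, and this one is verified by expanding entrywise), so rank(T) ≤ 3.
These bounds meet, so rank(T) = 3.

3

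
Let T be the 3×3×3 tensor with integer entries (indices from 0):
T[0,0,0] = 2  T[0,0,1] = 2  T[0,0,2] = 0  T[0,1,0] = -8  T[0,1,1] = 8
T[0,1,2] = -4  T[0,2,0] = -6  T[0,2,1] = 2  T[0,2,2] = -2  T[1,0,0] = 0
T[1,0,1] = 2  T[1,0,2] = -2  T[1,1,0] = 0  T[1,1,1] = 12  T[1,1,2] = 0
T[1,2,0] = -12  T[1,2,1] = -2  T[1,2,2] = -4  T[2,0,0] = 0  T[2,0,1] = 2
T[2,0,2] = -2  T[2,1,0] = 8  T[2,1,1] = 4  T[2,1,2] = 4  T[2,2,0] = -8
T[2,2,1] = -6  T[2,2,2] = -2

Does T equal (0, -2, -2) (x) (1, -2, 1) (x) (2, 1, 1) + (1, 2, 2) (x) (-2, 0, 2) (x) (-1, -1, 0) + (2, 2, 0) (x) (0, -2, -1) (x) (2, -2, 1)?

Yes

Reconstruct entrywise from the claimed factors. For example, T[1,1,1] = 12 and Σₗ aₗ[1]bₗ[1]cₗ[1] = (-2)·(-2)·(1) + (2)·(0)·(-1) + (2)·(-2)·(-2) = 12; checking all 27 entries, every one matches. The claim holds.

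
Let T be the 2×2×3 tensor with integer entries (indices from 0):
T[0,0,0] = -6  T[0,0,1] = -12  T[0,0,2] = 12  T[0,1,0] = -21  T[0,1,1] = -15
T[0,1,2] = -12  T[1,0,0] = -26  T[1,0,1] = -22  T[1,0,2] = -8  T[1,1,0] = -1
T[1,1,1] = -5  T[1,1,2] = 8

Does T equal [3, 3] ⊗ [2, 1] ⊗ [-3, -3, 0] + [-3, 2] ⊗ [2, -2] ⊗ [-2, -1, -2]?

Reconstruct entrywise from the claimed factors. For example, T[0,0,1] = -12 and Σₗ aₗ[0]bₗ[0]cₗ[1] = (3)·(2)·(-3) + (-3)·(2)·(-1) = -12; checking all 12 entries, every one matches. The claim holds.

Yes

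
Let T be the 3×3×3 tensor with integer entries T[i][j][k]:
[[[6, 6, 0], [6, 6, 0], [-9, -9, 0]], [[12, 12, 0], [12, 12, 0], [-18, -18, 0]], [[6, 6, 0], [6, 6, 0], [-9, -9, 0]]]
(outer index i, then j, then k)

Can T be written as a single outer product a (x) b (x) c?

If T = a (x) b (x) c then every fibre of T is a multiple of the corresponding factor, so read the factors off the fibres through the nonzero entry T[0,0,0] = 6.
The mode-1 fibre T[:,0,0] = [6, 12, 6] gives a = (1, 2, 1) (primitive direction); the mode-2 fibre T[0,:,0] = [6, 6, -9] gives b = (2, 2, -3); then c[k] = T[0,0,k] / (a[0]·b[0]) = [6, 6, 0] / 2 = (3, 3, 0).
Expanding (1, 2, 1) (x) (2, 2, -3) (x) (3, 3, 0) reproduces all 27 entries of T, so T = (1, 2, 1) (x) (2, 2, -3) (x) (3, 3, 0) and rank(T) ≤ 1.
Equivalently every frontal slice T[:,:,k] is c[k] times the rank-1 matrix (1, 2, 1) (x) (2, 2, -3). So T has rank 1 (it is nonzero).

Yes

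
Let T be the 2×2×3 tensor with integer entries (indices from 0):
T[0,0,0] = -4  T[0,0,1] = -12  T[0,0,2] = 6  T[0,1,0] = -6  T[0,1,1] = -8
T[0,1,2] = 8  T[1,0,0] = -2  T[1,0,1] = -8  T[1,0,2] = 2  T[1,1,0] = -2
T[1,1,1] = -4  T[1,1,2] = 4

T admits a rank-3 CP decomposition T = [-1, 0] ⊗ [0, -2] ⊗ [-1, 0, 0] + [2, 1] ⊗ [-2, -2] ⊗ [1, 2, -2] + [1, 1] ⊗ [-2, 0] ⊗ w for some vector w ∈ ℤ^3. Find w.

w = [0, 2, 1]

Subtract the known terms from T to get the rank-1 residual R = [1, 1] ⊗ [-2, 0] ⊗ w, so R[i,j,k] = a[i]·b[j]·w[k]. Pick indices with nonzero a[0]·b[0] = (1)·(-2) = -2. Only the fibre through (0,0,·) is needed: R[0,0,:] = T[0,0,:] − Σₗ aₗ[0]bₗ[0]cₗ = [-4, -12, 6] − (-1)·(0)·[-1, 0, 0] − (2)·(-2)·[1, 2, -2] = [0, -4, -2]. Then w[k] = R[0,0,k] / -2 for each k, giving w = [0, -4, -2] / -2 = [0, 2, 1].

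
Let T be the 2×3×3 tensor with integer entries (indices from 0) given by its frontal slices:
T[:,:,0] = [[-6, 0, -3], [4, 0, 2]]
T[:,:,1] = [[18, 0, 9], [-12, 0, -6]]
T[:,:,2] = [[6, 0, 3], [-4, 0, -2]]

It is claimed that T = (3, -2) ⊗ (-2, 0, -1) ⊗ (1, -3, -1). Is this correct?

Yes

Reconstruct entrywise from the claimed factors. For example, T[0,1,2] = 0 and Σₗ aₗ[0]bₗ[1]cₗ[2] = (3)·(0)·(-1) = 0; checking all 18 entries, every one matches. The claim holds.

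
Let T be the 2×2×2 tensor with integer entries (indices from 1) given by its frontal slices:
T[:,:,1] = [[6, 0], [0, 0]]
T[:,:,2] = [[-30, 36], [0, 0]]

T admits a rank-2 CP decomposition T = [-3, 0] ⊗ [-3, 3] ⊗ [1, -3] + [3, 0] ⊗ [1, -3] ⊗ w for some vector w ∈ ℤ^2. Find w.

Subtract the known terms from T to get the rank-1 residual R = [3, 0] ⊗ [1, -3] ⊗ w, so R[i,j,k] = a[i]·b[j]·w[k]. Pick indices with nonzero a[1]·b[1] = (3)·(1) = 3. Only the fibre through (1,1,·) is needed: R[1,1,:] = T[1,1,:] − Σₗ aₗ[1]bₗ[1]cₗ = [6, -30] − (-3)·(-3)·[1, -3] = [-3, -3]. Then w[k] = R[1,1,k] / 3 for each k, giving w = [-3, -3] / 3 = [-1, -1].

w = [-1, -1]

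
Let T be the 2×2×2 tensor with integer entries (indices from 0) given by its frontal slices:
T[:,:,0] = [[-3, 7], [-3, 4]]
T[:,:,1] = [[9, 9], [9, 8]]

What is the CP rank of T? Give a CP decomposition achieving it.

Lower bound: the mode-1 unfolding of T (rows indexed by i, columns by (j,k) = (0,0), (0,1), (1,0), (1,1)) is [[-3, 9, 7, 9], [-3, 9, 4, 8]].
There the 2×2 minor on rows i ∈ {0, 1}, columns (j,k) ∈ {(0,0), (1,0)} is det [[-3, 7], [-3, 4]] = 9 ≠ 0, so this unfolding has rank ≥ 2; CP rank is at least every unfolding rank, so rank(T) ≥ 2. (Unfolding ranks only ever bound the CP rank from below — rank(T) can be strictly larger than all of them — so the matching upper bound has to come from an explicit 2-term decomposition.)
Upper bound — finding two terms. Write S_k = T[:,:,k] for the frontal slices: S₀ = [[-3, 7], [-3, 4]], S₁ = [[9, 9], [9, 8]].
If T = a₁ (x) b₁ (x) c₁ + a₂ (x) b₂ (x) c₂ then each S_k = c₁[k]·a₁b₁ᵀ + c₂[k]·a₂b₂ᵀ. S₀ and S₁ are linearly independent, so a₁b₁ᵀ and a₂b₂ᵀ must span the same plane of matrices: they are the rank-1 matrices of the form x·S₀ + y·S₁.
det(x·S₀ + y·S₁) is 9·x² − 24·xy − 9·y² = 3·(x − 3·y)(3·x + y), vanishing at (x:y) = (3:1) and (1:-3).
M₁ = 3·S₀ + S₁ = [[0, 30], [0, 20]] = 10·(3, 2)(0, 1)ᵀ and M₂ = S₀ − 3·S₁ = [[-30, -20], [-30, -20]] = (-10)·(1, 1)(3, 2)ᵀ, so take a₁ = (3, 2), b₁ = (0, 1), a₂ = (1, 1), b₂ = (3, 2).
Each slice is an integer combination of E₁ = a₁b₁ᵀ and E₂ = a₂b₂ᵀ: S₀ = 3·E₁ − E₂, S₁ = E₁ + 3·E₂; reading off coefficients, c₁ = (3, 1) and c₂ = (-1, 3).
Hence T = (3, 2) (x) (0, 1) (x) (3, 1) + (1, 1) (x) (3, 2) (x) (-1, 3), so rank(T) ≤ 2.
These bounds meet, so rank(T) = 2.

rank(T) = 2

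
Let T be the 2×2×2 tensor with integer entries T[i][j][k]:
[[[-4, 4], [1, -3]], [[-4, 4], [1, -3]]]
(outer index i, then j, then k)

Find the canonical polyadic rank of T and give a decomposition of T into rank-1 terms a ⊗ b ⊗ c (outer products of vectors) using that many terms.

Lower bound: the mode-2 unfolding of T (rows indexed by j, columns by (i,k) = (0,0), (0,1), (1,0), (1,1)) is [[-4, 4, -4, 4], [1, -3, 1, -3]].
There the 2×2 minor on rows j ∈ {0, 1}, columns (i,k) ∈ {(0,0), (0,1)} is det [[-4, 4], [1, -3]] = 8 ≠ 0, so this unfolding has rank ≥ 2; CP rank is at least every unfolding rank, so rank(T) ≥ 2. (Flattening ranks never certify an upper bound on CP rank; for that we must actually write T with 2 rank-1 terms.)
Upper bound — finding two terms. Every mode-1 slice of T is a multiple of one matrix: T[i,:,:] = a[i]·M with a = [1, 1] and M = [[-4, 4], [1, -3]] (rows indexed by j, columns by k). So it suffices to write M as a sum of two rank-1 matrices.
Splitting M by its rows (j = 0, 1), M = [1, 0][-4, 4]ᵀ + [0, 1][1, -3]ᵀ.
Hence T = [1, 1] ⊗ [1, 0] ⊗ [-4, 4] + [1, 1] ⊗ [0, 1] ⊗ [1, -3], so rank(T) ≤ 2.
These bounds meet, so rank(T) = 2.

rank(T) = 2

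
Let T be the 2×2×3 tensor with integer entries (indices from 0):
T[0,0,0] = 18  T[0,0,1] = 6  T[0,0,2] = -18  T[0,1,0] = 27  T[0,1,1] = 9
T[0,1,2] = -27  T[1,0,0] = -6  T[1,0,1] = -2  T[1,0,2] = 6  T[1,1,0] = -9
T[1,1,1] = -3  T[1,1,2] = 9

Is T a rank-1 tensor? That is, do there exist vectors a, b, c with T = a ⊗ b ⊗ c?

Yes

The mode-1 fibre T[:,0,0] = [18, -6] gives a = (3, -1) (primitive direction); the mode-2 fibre T[0,:,0] = [18, 27] gives b = (2, 3); then c[k] = T[0,0,k] / (a[0]·b[0]) = [18, 6, -18] / 6 = (3, 1, -3).
Expanding (3, -1) ⊗ (2, 3) ⊗ (3, 1, -3) reproduces all 12 entries of T, so T = (3, -1) ⊗ (2, 3) ⊗ (3, 1, -3) and rank(T) ≤ 1.
Equivalently every frontal slice T[:,:,k] is c[k] times the rank-1 matrix (3, -1) ⊗ (2, 3). So T has rank 1 (it is nonzero).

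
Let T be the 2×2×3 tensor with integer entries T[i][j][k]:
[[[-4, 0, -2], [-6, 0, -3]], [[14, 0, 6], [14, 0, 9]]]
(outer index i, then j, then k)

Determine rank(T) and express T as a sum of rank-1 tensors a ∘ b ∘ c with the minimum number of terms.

Lower bound: the mode-1 unfolding of T (rows indexed by i, columns by (j,k) = (0,0), (0,1), (0,2), (1,0), (1,1), (1,2)) is [[-4, 0, -2, -6, 0, -3], [14, 0, 6, 14, 0, 9]].
There the 2×2 minor on rows i ∈ {0, 1}, columns (j,k) ∈ {(0,0), (0,2)} is det [[-4, -2], [14, 6]] = 4 ≠ 0, so this unfolding has rank ≥ 2; CP rank is at least every unfolding rank, so rank(T) ≥ 2. (This is only a lower bound: in general the CP rank may exceed every unfolding rank, so we still need to exhibit 2 rank-1 terms summing to T.)
Upper bound — finding two terms. Write S_k = T[:,:,k] for the frontal slices: S₀ = [[-4, -6], [14, 14]], S₁ = [[0, 0], [0, 0]], S₂ = [[-2, -3], [6, 9]].
If T = a₁ ∘ b₁ ∘ c₁ + a₂ ∘ b₂ ∘ c₂ then each S_k = c₁[k]·a₁b₁ᵀ + c₂[k]·a₂b₂ᵀ. S₀ and S₂ are linearly independent, so a₁b₁ᵀ and a₂b₂ᵀ must span the same plane of matrices: they are the rank-1 matrices of the form x·S₀ + y·S₂.
det(x·S₀ + y·S₂) is 28·x² + 14·xy = 14·(2·x + y)(x), vanishing at (x:y) = (1:-2) and (0:1).
M₁ = S₀ − 2·S₂ = [[0, 0], [2, -4]] = 2·(0, 1)(1, -2)ᵀ and M₂ = S₂ = [[-2, -3], [6, 9]] = −(1, -3)(2, 3)ᵀ, so take a₁ = (0, 1), b₁ = (1, -2), a₂ = (1, -3), b₂ = (2, 3).
Each slice is an integer combination of E₁ = a₁b₁ᵀ and E₂ = a₂b₂ᵀ: S₀ = 2·E₁ − 2·E₂, S₁ = 0, S₂ = −E₂; reading off coefficients, c₁ = (2, 0, 0) and c₂ = (-2, 0, -1).
Hence T = (0, 1) ∘ (1, -2) ∘ (2, 0, 0) + (1, -3) ∘ (2, 3) ∘ (-2, 0, -1), so rank(T) ≤ 2.
These bounds meet, so rank(T) = 2.

rank(T) = 2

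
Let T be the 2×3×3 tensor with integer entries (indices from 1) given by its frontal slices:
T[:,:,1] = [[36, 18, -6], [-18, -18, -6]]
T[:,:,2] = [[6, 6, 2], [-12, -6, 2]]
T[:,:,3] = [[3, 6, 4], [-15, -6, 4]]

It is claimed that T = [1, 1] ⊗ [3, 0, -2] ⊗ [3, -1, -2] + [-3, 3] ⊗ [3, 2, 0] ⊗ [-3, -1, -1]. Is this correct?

Yes

Reconstruct entrywise from the claimed factors. For example, T[2,3,3] = 4 and Σₗ aₗ[2]bₗ[3]cₗ[3] = (1)·(-2)·(-2) + (3)·(0)·(-1) = 4; checking all 18 entries, every one matches. The claim holds.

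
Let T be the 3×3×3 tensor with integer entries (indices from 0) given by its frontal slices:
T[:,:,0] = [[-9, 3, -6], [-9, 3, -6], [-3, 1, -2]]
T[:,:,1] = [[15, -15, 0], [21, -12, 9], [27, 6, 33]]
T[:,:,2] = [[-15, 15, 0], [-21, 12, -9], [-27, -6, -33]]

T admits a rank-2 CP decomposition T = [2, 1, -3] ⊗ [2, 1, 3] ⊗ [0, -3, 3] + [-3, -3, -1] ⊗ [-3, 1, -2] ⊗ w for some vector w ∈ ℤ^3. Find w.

w = [-1, 3, -3]

Subtract the known terms from T to get the rank-1 residual R = [-3, -3, -1] ⊗ [-3, 1, -2] ⊗ w, so R[i,j,k] = a[i]·b[j]·w[k]. Pick indices with nonzero a[0]·b[0] = (-3)·(-3) = 9. Only the fibre through (0,0,·) is needed: R[0,0,:] = T[0,0,:] − Σₗ aₗ[0]bₗ[0]cₗ = [-9, 15, -15] − (2)·(2)·[0, -3, 3] = [-9, 27, -27]. Then w[k] = R[0,0,k] / 9 for each k, giving w = [-9, 27, -27] / 9 = [-1, 3, -3].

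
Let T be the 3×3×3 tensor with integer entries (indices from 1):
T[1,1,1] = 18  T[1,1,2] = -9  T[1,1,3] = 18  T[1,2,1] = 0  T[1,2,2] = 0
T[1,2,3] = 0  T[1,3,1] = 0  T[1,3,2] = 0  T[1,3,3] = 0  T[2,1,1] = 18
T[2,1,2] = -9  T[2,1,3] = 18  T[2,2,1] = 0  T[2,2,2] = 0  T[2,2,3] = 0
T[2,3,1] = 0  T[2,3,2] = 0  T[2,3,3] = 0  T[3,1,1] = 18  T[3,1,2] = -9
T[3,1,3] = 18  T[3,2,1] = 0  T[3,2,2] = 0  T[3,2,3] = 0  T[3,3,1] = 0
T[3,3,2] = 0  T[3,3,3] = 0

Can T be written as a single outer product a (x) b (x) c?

Yes

The mode-1 fibre T[:,1,1] = [18, 18, 18] gives a = [1, 1, 1] (primitive direction); the mode-2 fibre T[1,:,1] = [18, 0, 0] gives b = [1, 0, 0]; then c[k] = T[1,1,k] / (a[1]·b[1]) = [18, -9, 18] / 1 = [18, -9, 18].
Expanding [1, 1, 1] (x) [1, 0, 0] (x) [18, -9, 18] reproduces all 27 entries of T, so T = [1, 1, 1] (x) [1, 0, 0] (x) [18, -9, 18] and rank(T) ≤ 1.
Equivalently every frontal slice T[:,:,k] is c[k] times the rank-1 matrix [1, 1, 1] (x) [1, 0, 0]. So T has rank 1 (it is nonzero).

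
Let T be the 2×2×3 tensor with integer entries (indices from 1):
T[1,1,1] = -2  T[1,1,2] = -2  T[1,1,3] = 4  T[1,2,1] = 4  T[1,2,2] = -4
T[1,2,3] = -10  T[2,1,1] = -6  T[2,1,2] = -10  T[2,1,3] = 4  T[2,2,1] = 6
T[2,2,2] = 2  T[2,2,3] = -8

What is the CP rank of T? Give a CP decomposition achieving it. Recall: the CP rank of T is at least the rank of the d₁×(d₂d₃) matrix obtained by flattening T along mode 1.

rank(T) = 3

Lower bound: the mode-3 unfolding of T (rows indexed by k, columns by (i,j) = (1,1), (1,2), (2,1), (2,2)) is [[-2, 4, -6, 6], [-2, -4, -10, 2], [4, -10, 4, -8]].
There the 3×3 minor on rows k ∈ {1, 2, 3}, columns (i,j) ∈ {(1,1), (1,2), (2,1)} is det [[-2, 4, -6], [-2, -4, -10], [4, -10, 4]] = -112 ≠ 0, so this unfolding has rank ≥ 3; CP rank is at least every unfolding rank, so rank(T) ≥ 3. (This is only a lower bound: in general the CP rank may exceed every unfolding rank, so we still need to exhibit 3 rank-1 terms summing to T.)
Upper bound: T is a sum of 3 rank-1 terms, T = [1, 0] ⊗ [1, -1] ⊗ [0, 4, 4] + [1, 1] ⊗ [1, 1] ⊗ [2, -2, -4] + [1, 2] ⊗ [2, -1] ⊗ [-2, -2, 2] (one valid choice — decompositions are not unique — normalised so each a, b is primitive with positive first nonzero entry; check it by expanding all entries), so rank(T) ≤ 3.
These bounds meet, so rank(T) = 3.
Check entry T[1,2,3] = -10: (1)·(-1)·(4) + (1)·(1)·(-4) + (1)·(-1)·(2) = -10.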